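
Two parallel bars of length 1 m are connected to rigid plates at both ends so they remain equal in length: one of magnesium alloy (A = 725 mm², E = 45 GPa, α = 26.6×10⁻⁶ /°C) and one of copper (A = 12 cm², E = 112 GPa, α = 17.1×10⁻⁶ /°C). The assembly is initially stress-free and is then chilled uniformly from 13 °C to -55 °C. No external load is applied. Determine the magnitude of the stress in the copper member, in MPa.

σ ≈ 14.1 MPa (compressive)

Equilibrium of a rigid end plate with no external load gives equal and opposite internal forces ±P in the two members. Since α_{magnesium alloy} > α_{copper}, cooling drives the magnesium alloy into tension and the copper into compression.
Compatibility of the two members (thermal + elastic change equal): (α₁ − α₂)ΔT = P·[1/(A₁E₁) + 1/(A₂E₂)].
|α₁ − α₂|·ΔT = 9.5×10⁻⁶ × 68 = 0.000646.
1/(A₁E₁) + 1/(A₂E₂) = 1/(725×45×10³) + 1/(1200×112×10³) = 3.809×10⁻⁸ N⁻¹.
So P = 0.000646 / 3.809×10⁻⁸ = 16.96 kN.
σ_{copper} = P/A₂ = 16960/1200 = 14.13 MPa, compressive.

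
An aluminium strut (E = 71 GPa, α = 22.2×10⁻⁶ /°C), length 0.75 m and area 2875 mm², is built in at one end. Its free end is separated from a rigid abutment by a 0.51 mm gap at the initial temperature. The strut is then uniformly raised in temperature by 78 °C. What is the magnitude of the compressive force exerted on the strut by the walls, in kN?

If the wall were absent the strut would grow by αΔT L = 22.2×10⁻⁶ × 78 × 750 = 1.299 mm.
The gap closes (δ_free > 0.51 mm) and the wall then resists a further 1.299 − 0.51 = 0.7887 mm of expansion.
That suppressed elongation corresponds to σ = E·Δ/L = 71×10³ × 0.7887/750 = 74.66 MPa.
P = σA = 74.66 × 2875 = 214.7 kN.

P ≈ 215 kN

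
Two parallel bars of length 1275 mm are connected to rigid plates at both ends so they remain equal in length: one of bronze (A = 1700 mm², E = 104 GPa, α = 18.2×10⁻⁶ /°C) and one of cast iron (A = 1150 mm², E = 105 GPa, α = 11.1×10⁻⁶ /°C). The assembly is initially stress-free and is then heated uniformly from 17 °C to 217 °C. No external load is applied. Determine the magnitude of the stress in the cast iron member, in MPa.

The bronze has the larger α, so on heating it would change length more than the cast iron if both were free. The rigid plates force a common final length, so the bronze is put into compression and the cast iron into tension, with equal and opposite forces P (no external load).
Compatibility of the two members (thermal + elastic change equal): (α₁ − α₂)ΔT = P·[1/(A₁E₁) + 1/(A₂E₂)].
|α₁ − α₂|·ΔT = 7.1×10⁻⁶ × 200 = 0.00142.
1/(A₁E₁) + 1/(A₂E₂) = 1/(1700×104×10³) + 1/(1150×105×10³) = 1.394×10⁻⁸ N⁻¹.
So P = 0.00142 / 1.394×10⁻⁸ = 101.9 kN.
σ_{cast iron} = P/A₂ = 101900/1150 = 88.59 MPa, tensile.

σ ≈ 88.6 MPa (tensile)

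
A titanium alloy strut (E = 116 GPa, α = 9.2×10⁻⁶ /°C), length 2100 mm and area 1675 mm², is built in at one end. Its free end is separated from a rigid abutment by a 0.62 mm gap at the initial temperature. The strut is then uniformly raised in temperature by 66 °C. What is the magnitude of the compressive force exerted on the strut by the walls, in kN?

P ≈ 60.6 kN

Unrestrained expansion: δ_free = αΔT L = 9.2×10⁻⁶ × 66 × 2100 = 1.275 mm.
After closing the 0.62 mm clearance, 1.275 − 0.62 = 0.6551 mm of expansion remains to be suppressed by the wall.
Compatibility: PL/(AE) = 0.6551 mm, so σ = P/A = E × (0.6551/2100) = 36.19 MPa.
P = σA = 36.19 × 1675 = 60.61 kN.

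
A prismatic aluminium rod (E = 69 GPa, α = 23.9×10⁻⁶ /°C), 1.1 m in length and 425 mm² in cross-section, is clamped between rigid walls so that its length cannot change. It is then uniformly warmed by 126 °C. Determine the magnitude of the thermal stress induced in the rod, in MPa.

Because both ends are immovable the net strain is zero, and the suppressed thermal strain is αΔT = 23.9×10⁻⁶ × 126 = 3011.4×10⁻⁶.
The stress required to suppress this strain is σ = Eε = 69×10³ × 3011.4×10⁻⁶ = 207.8 MPa, compressive since the rod is trying to expand.

σ ≈ 208 MPa (compressive)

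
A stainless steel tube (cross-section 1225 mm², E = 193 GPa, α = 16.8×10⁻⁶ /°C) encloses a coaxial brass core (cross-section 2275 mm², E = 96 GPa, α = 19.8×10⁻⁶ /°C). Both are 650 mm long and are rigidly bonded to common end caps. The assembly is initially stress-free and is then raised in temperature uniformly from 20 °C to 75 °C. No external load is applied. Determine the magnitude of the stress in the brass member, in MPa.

Equilibrium of a rigid end plate with no external load gives equal and opposite internal forces ±P in the two members. Since α_{brass} > α_{stainless steel}, heating drives the brass into compression and the stainless steel into tension.
Setting the final lengths equal and cancelling L: (α₁ − α₂)ΔT = P/(A₁E₁) + P/(A₂E₂).
|α₁ − α₂|·ΔT = 3×10⁻⁶ × 55 = 0.000165.
1/(A₁E₁) + 1/(A₂E₂) = 1/(1225×193×10³) + 1/(2275×96×10³) = 8.808×10⁻⁹ N⁻¹.
P = 0.000165 / 8.808×10⁻⁹ = 18730 N = 18.73 kN.
σ_{brass} = P/A₂ = 18730/2275 = 8.234 MPa, compressive.

σ ≈ 8.23 MPa (compressive)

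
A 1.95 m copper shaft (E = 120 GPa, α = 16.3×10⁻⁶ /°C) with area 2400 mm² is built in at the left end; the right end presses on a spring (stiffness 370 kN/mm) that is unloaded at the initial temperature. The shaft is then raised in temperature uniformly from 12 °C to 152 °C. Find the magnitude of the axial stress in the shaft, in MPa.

If the spring were absent the shaft would lengthen by αΔT L = 16.3×10⁻⁶ × 140 × 1950 = 4.45 mm.
Let P be the compressive force at the spring. The shaft shortens elastically by PL/(AE) and the spring compresses by P/k; together these equal δ_free.
So P = δ_free / [L/(AE) + 1/k] = 4.45 / [ 1950/(2400×120×10³) + 1/(370×10³) ].
P = 4.45 / 9.474×10⁻⁶ = 469700 N.
σ = P/A = 469700/2400 = 195.7 MPa.

σ ≈ 196 MPa (compressive)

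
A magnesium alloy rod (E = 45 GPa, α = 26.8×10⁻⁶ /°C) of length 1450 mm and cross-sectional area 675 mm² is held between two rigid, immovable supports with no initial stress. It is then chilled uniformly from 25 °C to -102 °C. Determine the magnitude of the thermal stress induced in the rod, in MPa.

σ ≈ 153 MPa (tensile)

The supports are rigid, so the total axial strain is zero. The restrained thermal strain is ε = αΔT = 26.8×10⁻⁶ × 127 = 3403.6×10⁻⁶.
The stress required to suppress this strain is σ = Eε = 45×10³ × 3403.6×10⁻⁶ = 153.2 MPa, tensile since the rod is trying to contract.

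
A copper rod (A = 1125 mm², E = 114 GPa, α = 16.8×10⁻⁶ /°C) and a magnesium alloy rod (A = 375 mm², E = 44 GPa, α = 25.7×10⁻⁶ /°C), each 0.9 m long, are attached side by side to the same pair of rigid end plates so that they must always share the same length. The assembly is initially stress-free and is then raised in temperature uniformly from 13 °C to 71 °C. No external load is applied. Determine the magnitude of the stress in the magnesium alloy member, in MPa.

Both members must finish at the same length. With the larger α, the magnesium alloy tends to over-expand; the plates restrain it, putting the magnesium alloy in compression and the copper in tension. With no external load the two internal forces are equal and opposite, magnitude P.
Equating the net (thermal + elastic) strains gives |α₁ − α₂|·ΔT = P·[1/(A₁E₁) + 1/(A₂E₂)].
|α₁ − α₂|·ΔT = 8.9×10⁻⁶ × 58 = 0.0005162.
1/(A₁E₁) + 1/(A₂E₂) = 1/(1125×114×10³) + 1/(375×44×10³) = 6.84×10⁻⁸ N⁻¹.
P = 0.0005162 / 6.84×10⁻⁸ = 7546 N = 7.546 kN.
σ_{magnesium alloy} = P/A₂ = 7546/375 = 20.12 MPa, compressive.

σ ≈ 20.1 MPa (compressive)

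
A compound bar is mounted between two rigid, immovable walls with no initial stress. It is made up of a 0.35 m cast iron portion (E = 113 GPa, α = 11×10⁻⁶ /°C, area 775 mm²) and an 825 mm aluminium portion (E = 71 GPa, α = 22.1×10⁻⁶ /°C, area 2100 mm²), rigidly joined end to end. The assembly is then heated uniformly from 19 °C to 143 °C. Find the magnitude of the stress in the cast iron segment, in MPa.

σ ≈ 371 MPa (compressive)

With the walls removed the bar would change length by δ_free = Σ αᵢΔT Lᵢ = 11×10⁻⁶×124×350 + 22.1×10⁻⁶×124×825 = 2.738 mm.
The rigid supports impose zero overall length change; the single axial force P common to all segments must satisfy P Σ Lᵢ/(AᵢEᵢ) = δ_free.
The series flexibility is Σ Lᵢ/(AᵢEᵢ) = 350/(775×113×10³) + 825/(2100×71×10³) = 9.53×10⁻⁶ mm/N.
So P = 2.738 / 9.53×10⁻⁶ = 287.3 kN, compressive.
σ_{cast iron} = P / A = 287300 / 775 = 370.8 MPa.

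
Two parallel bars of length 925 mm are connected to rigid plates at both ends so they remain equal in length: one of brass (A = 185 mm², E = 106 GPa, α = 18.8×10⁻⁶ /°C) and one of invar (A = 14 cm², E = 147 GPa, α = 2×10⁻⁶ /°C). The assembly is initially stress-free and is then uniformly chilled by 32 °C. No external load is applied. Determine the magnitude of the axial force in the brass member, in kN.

P ≈ 9.63 kN (tensile in the brass)

The brass has the larger α, so on cooling it would change length more than the invar if both were free. The rigid plates force a common final length, so the brass is put into tension and the invar into compression, with equal and opposite forces P (no external load).
Equating the net (thermal + elastic) strains gives |α₁ − α₂|·ΔT = P·[1/(A₁E₁) + 1/(A₂E₂)].
|α₁ − α₂|·ΔT = 16.8×10⁻⁶ × 32 = 0.0005376.
1/(A₁E₁) + 1/(A₂E₂) = 1/(185×106×10³) + 1/(1400×147×10³) = 5.585×10⁻⁸ N⁻¹.
P = 0.0005376 / 5.585×10⁻⁸ = 9625 N = 9.625 kN.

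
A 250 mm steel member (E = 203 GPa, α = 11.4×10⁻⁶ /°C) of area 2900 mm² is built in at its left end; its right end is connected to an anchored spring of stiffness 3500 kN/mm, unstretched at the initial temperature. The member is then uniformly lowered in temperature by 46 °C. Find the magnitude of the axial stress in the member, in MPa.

If the spring were absent the member would shorten by αΔT L = 11.4×10⁻⁶ × 46 × 250 = 0.1311 mm.
With a force P in the spring, the elastic change of the member is PL/(AE) and that of the spring is P/k; compatibility requires their sum to equal δ_free.
So P = δ_free / [L/(AE) + 1/k] = 0.1311 / [ 250/(2900×203×10³) + 1/(3500×10³) ].
P = 0.1311 / 7.104×10⁻⁷ = 184500 N.
σ = P/A = 184500/2900 = 63.64 MPa.

σ ≈ 63.6 MPa (tensile)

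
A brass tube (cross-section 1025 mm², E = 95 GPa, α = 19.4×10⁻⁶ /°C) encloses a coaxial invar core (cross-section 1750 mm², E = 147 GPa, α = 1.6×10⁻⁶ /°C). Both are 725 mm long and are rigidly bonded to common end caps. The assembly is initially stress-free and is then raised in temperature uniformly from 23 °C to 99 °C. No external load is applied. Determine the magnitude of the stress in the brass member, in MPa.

Both members must finish at the same length. With the larger α, the brass tends to over-expand; the plates restrain it, putting the brass in compression and the invar in tension. With no external load the two internal forces are equal and opposite, magnitude P.
Compatibility of the two members (thermal + elastic change equal): (α₁ − α₂)ΔT = P·[1/(A₁E₁) + 1/(A₂E₂)].
|α₁ − α₂|·ΔT = 17.8×10⁻⁶ × 76 = 0.001353.
1/(A₁E₁) + 1/(A₂E₂) = 1/(1025×95×10³) + 1/(1750×147×10³) = 1.416×10⁻⁸ N⁻¹.
So P = 0.001353 / 1.416×10⁻⁸ = 95.56 kN.
σ_{brass} = P/A₁ = 95560/1025 = 93.23 MPa, compressive.

σ ≈ 93.2 MPa (compressive)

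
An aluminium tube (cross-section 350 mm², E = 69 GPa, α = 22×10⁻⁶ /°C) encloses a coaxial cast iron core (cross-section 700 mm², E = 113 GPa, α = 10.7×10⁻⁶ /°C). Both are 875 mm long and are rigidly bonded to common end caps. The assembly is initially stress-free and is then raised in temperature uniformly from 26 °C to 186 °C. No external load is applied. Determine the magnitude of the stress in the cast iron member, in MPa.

σ ≈ 47.8 MPa (tensile)

The aluminium has the larger α, so on heating it would change length more than the cast iron if both were free. The rigid plates force a common final length, so the aluminium is put into compression and the cast iron into tension, with equal and opposite forces P (no external load).
Equating the net (thermal + elastic) strains gives |α₁ − α₂|·ΔT = P·[1/(A₁E₁) + 1/(A₂E₂)].
|α₁ − α₂|·ΔT = 11.3×10⁻⁶ × 160 = 0.001808.
1/(A₁E₁) + 1/(A₂E₂) = 1/(350×69×10³) + 1/(700×113×10³) = 5.405×10⁻⁸ N⁻¹.
P = 0.001808 / 5.405×10⁻⁸ = 33450 N = 33.45 kN.
σ_{cast iron} = P/A₂ = 33450/700 = 47.79 MPa, tensile.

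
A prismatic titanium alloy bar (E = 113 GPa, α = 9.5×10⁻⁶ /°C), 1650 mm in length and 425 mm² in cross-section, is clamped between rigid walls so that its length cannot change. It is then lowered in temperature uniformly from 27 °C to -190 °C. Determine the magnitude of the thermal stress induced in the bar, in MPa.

With length fixed, the mechanical strain must cancel the thermal strain αΔT = 9.5×10⁻⁶ × 217 = 2061.5×10⁻⁶.
Hence σ = E·αΔT = 113×10³ × 2061.5×10⁻⁶ = 232.9 MPa, tensile.

σ ≈ 233 MPa (tensile)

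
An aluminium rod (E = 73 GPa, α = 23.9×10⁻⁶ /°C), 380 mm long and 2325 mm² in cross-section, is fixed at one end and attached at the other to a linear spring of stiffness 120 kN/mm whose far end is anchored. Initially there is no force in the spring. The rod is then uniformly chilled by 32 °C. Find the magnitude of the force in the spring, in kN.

The unrestrained thermal change is αΔT L = 23.9×10⁻⁶ × 32 × 380 = 0.2906 mm.
With a force P in the spring, the elastic change of the rod is PL/(AE) and that of the spring is P/k; compatibility requires their sum to equal δ_free.
P [ L/(AE) + 1/k ] = δ_free → P [ 380/(2325×73×10³) + 1/(120×10³) ] = 0.2906.
P = 0.2906 / 1.057×10⁻⁵ = 27490 N.

P ≈ 27.5 kN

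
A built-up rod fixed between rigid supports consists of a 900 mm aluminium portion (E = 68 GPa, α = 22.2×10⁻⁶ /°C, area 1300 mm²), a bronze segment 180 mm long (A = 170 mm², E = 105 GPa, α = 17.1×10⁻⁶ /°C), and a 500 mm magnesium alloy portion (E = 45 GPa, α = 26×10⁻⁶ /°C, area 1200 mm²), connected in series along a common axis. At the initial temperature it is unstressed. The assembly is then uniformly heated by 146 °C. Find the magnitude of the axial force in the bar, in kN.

If the supports were absent, the total length change would be Σ αᵢΔT Lᵢ = 22.2×10⁻⁶×146×900 + 17.1×10⁻⁶×146×180 + 26×10⁻⁶×146×500 = 5.264 mm.
The walls prevent any net length change, so an axial force P (same in every segment) develops. Compatibility: P · Σ Lᵢ/(AᵢEᵢ) = δ_free.
The series flexibility is Σ Lᵢ/(AᵢEᵢ) = 900/(1300×68×10³) + 180/(170×105×10³) + 500/(1200×45×10³) = 2.952×10⁻⁵ mm/N.
So P = 5.264 / 2.952×10⁻⁵ = 178.3 kN, compressive.

P ≈ 178 kN (compressive)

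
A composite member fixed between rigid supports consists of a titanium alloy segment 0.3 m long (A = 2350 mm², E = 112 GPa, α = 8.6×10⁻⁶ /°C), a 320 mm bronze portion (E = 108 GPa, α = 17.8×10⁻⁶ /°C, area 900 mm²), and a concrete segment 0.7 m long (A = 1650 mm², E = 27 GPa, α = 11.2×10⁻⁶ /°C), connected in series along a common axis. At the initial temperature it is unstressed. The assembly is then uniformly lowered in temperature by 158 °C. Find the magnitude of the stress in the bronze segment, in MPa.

Free thermal contraction of the whole bar: Σ αᵢΔT Lᵢ = 8.6×10⁻⁶×158×300 + 17.8×10⁻⁶×158×320 + 11.2×10⁻⁶×158×700 = 2.546 mm.
The walls prevent any net length change, so an axial force P (same in every segment) develops. Compatibility: P · Σ Lᵢ/(AᵢEᵢ) = δ_free.
Σ Lᵢ/(AᵢEᵢ) = 300/(2350×112×10³) + 320/(900×108×10³) + 700/(1650×27×10³) = 2.014×10⁻⁵ mm/N.
Hence P = δ_free / Σ(L/AE) = 2.546/2.014×10⁻⁵ = 126.4 kN (tensile).
σ_{bronze} = P / A = 126400 / 900 = 140.4 MPa.

σ ≈ 140 MPa (tensile)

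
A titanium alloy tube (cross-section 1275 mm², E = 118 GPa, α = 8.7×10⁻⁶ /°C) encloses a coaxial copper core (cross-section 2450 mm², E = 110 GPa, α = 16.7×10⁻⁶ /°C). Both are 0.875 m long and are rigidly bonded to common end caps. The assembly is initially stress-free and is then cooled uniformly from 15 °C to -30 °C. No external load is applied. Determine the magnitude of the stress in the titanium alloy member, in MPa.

The copper has the larger α, so on cooling it would change length more than the titanium alloy if both were free. The rigid plates force a common final length, so the copper is put into tension and the titanium alloy into compression, with equal and opposite forces P (no external load).
Equating the net (thermal + elastic) strains gives |α₁ − α₂|·ΔT = P·[1/(A₁E₁) + 1/(A₂E₂)].
|α₁ − α₂|·ΔT = 8×10⁻⁶ × 45 = 0.00036.
1/(A₁E₁) + 1/(A₂E₂) = 1/(1275×118×10³) + 1/(2450×110×10³) = 1.036×10⁻⁸ N⁻¹.
P = 0.00036 / 1.036×10⁻⁸ = 34760 N = 34.76 kN.
σ_{titanium alloy} = P/A₁ = 34760/1275 = 27.26 MPa, compressive.

σ ≈ 27.3 MPa (compressive)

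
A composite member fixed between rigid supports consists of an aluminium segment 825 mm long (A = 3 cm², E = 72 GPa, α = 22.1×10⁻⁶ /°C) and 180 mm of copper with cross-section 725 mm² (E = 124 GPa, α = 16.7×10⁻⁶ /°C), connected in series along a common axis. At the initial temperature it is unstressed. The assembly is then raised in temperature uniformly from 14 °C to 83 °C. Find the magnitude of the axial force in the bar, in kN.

P ≈ 36.5 kN (compressive)

If the supports were absent, the total length change would be Σ αᵢΔT Lᵢ = 22.1×10⁻⁶×69×825 + 16.7×10⁻⁶×69×180 = 1.465 mm.
The rigid supports impose zero overall length change; the single axial force P common to all segments must satisfy P Σ Lᵢ/(AᵢEᵢ) = δ_free.
Σ Lᵢ/(AᵢEᵢ) = 825/(300×72×10³) + 180/(725×124×10³) = 4.02×10⁻⁵ mm/N.
P = 1.465 / 4.02×10⁻⁵ = 36460 N = 36.46 kN, compressive.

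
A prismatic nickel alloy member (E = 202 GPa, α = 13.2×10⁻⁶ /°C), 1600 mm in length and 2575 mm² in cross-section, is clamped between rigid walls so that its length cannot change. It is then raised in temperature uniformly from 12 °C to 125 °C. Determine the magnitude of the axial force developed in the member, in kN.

P ≈ 776 kN (compressive)

Full restraint means ε = 0, so the stress is σ = EαΔT = 202×10³ × 13.2×10⁻⁶ × 113 = 301.3 MPa.
Then P = σA = 301.3 × 2575 mm² = 775.9 kN, compressive.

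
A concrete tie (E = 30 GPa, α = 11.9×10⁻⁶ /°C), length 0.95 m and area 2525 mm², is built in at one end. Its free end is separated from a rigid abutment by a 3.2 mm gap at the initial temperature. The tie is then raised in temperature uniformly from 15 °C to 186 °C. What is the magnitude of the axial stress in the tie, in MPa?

If the wall were absent the tie would grow by αΔT L = 11.9×10⁻⁶ × 171 × 950 = 1.933 mm.
Since δ_free = 1.93 mm is less than the 3.2 mm gap, the tie never touches the wall. No axial force develops.

σ ≈ 0 MPa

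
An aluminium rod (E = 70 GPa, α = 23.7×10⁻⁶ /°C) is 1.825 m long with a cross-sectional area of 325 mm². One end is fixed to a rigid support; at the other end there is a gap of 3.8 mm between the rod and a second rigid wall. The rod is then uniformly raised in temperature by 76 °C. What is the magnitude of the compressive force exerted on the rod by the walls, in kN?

P ≈ 0 kN

Unrestrained expansion: δ_free = αΔT L = 23.7×10⁻⁶ × 76 × 1825 = 3.287 mm.
This is smaller than the 3.8 mm clearance, so the rod expands freely without reaching the stop — the stress is zero.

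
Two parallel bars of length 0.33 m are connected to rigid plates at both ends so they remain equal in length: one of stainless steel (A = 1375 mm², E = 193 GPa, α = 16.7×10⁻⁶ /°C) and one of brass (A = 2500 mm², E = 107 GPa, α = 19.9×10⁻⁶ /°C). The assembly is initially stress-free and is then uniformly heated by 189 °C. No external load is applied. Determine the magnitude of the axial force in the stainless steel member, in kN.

P ≈ 80.6 kN (tensile in the stainless steel)

The brass has the larger α, so on heating it would change length more than the stainless steel if both were free. The rigid plates force a common final length, so the brass is put into compression and the stainless steel into tension, with equal and opposite forces P (no external load).
Compatibility of the two members (thermal + elastic change equal): (α₁ − α₂)ΔT = P·[1/(A₁E₁) + 1/(A₂E₂)].
|α₁ − α₂|·ΔT = 3.2×10⁻⁶ × 189 = 0.0006048.
1/(A₁E₁) + 1/(A₂E₂) = 1/(1375×193×10³) + 1/(2500×107×10³) = 7.507×10⁻⁹ N⁻¹.
So P = 0.0006048 / 7.507×10⁻⁹ = 80.57 kN.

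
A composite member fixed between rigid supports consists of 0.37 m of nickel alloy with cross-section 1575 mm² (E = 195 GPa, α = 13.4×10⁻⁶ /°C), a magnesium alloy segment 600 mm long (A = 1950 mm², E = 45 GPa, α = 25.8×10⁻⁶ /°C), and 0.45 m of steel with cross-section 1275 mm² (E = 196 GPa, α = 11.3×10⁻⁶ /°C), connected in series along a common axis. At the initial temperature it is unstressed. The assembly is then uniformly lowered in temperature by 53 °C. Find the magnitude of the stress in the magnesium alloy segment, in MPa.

σ ≈ 70.5 MPa (tensile)

Free thermal contraction of the whole bar: Σ αᵢΔT Lᵢ = 13.4×10⁻⁶×53×370 + 25.8×10⁻⁶×53×600 + 11.3×10⁻⁶×53×450 = 1.353 mm.
The walls prevent any net length change, so an axial force P (same in every segment) develops. Compatibility: P · Σ Lᵢ/(AᵢEᵢ) = δ_free.
The series flexibility is Σ Lᵢ/(AᵢEᵢ) = 370/(1575×195×10³) + 600/(1950×45×10³) + 450/(1275×196×10³) = 9.843×10⁻⁶ mm/N.
Hence P = δ_free / Σ(L/AE) = 1.353/9.843×10⁻⁶ = 137.4 kN (tensile).
σ_{magnesium alloy} = P / A = 137400 / 1950 = 70.48 MPa.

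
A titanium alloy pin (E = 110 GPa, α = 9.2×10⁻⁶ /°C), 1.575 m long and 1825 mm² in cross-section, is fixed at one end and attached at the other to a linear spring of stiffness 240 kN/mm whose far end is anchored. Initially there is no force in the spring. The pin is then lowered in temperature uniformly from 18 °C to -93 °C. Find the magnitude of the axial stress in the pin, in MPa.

The unrestrained thermal change is αΔT L = 9.2×10⁻⁶ × 111 × 1575 = 1.608 mm.
Let P be the tensile force in the spring. The pin extends elastically by PL/(AE) and the spring stretches by P/k; together these equal δ_free.
P [ L/(AE) + 1/k ] = δ_free → P [ 1575/(1825×110×10³) + 1/(240×10³) ] = 1.608.
P = 1.608 / 1.201×10⁻⁵ = 133900 N.
σ = P/A = 133900/1825 = 73.37 MPa.

σ ≈ 73.4 MPa (tensile)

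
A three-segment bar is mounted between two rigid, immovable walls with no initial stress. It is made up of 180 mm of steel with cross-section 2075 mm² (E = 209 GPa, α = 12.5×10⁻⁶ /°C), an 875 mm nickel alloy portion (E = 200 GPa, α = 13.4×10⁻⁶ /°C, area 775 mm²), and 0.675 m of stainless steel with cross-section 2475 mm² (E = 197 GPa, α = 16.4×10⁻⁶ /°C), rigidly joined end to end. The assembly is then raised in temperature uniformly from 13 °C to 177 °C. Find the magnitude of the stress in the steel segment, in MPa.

With the walls removed the bar would change length by δ_free = Σ αᵢΔT Lᵢ = 12.5×10⁻⁶×164×180 + 13.4×10⁻⁶×164×875 + 16.4×10⁻⁶×164×675 = 4.107 mm.
The rigid supports impose zero overall length change; the single axial force P common to all segments must satisfy P Σ Lᵢ/(AᵢEᵢ) = δ_free.
Σ Lᵢ/(AᵢEᵢ) = 180/(2075×209×10³) + 875/(775×200×10³) + 675/(2475×197×10³) = 7.445×10⁻⁶ mm/N.
P = 4.107 / 7.445×10⁻⁶ = 551700 N = 551.7 kN, compressive.
σ_{steel} = P / A = 551700 / 2075 = 265.9 MPa.

σ ≈ 266 MPa (compressive)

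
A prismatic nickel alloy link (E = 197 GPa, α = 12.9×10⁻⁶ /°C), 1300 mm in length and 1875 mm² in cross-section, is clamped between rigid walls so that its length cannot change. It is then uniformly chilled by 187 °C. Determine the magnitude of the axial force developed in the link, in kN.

Full restraint means ε = 0, so the stress is σ = EαΔT = 197×10³ × 12.9×10⁻⁶ × 187 = 475.2 MPa.
Then P = σA = 475.2 × 1875 mm² = 891 kN, tensile.

P ≈ 891 kN (tensile)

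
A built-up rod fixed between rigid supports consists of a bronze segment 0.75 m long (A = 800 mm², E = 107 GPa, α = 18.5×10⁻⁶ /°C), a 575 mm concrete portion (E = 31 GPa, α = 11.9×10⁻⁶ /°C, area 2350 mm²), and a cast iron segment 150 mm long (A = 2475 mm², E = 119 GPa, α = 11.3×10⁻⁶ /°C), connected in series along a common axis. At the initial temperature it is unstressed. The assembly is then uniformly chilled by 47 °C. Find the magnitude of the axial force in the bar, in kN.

P ≈ 61.4 kN (tensile)

Free thermal contraction of the whole bar: Σ αᵢΔT Lᵢ = 18.5×10⁻⁶×47×750 + 11.9×10⁻⁶×47×575 + 11.3×10⁻⁶×47×150 = 1.053 mm.
Since the ends are fixed, an axial force P builds up, equal in every segment, with P · Σ Lᵢ/(AᵢEᵢ) = δ_free.
Σ Lᵢ/(AᵢEᵢ) = 750/(800×107×10³) + 575/(2350×31×10³) + 150/(2475×119×10³) = 1.716×10⁻⁵ mm/N.
P = 1.053 / 1.716×10⁻⁵ = 61370 N = 61.37 kN, tensile.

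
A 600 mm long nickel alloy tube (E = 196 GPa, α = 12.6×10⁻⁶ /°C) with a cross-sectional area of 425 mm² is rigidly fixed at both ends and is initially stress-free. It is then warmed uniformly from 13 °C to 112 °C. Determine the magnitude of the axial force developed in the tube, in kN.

The ends cannot move, so σ = EαΔT = 196×10³ × 12.6×10⁻⁶ × 99 = 244.5 MPa.
Axial force P = σA = 244.5 × 425 = 103900 N = 103.9 kN, compressive.

P ≈ 104 kN (compressive)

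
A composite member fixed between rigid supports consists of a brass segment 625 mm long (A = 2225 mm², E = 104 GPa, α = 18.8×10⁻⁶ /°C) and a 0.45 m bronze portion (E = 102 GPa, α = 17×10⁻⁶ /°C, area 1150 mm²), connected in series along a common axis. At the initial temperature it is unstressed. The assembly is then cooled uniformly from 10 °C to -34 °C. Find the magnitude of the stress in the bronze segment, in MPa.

σ ≈ 114 MPa (tensile)

If the supports were absent, the total length change would be Σ αᵢΔT Lᵢ = 18.8×10⁻⁶×44×625 + 17×10⁻⁶×44×450 = 0.8536 mm.
Since the ends are fixed, an axial force P builds up, equal in every segment, with P · Σ Lᵢ/(AᵢEᵢ) = δ_free.
Σ Lᵢ/(AᵢEᵢ) = 625/(2225×104×10³) + 450/(1150×102×10³) = 6.537×10⁻⁶ mm/N.
P = 0.8536 / 6.537×10⁻⁶ = 130600 N = 130.6 kN, tensile.
σ_{bronze} = P / A = 130600 / 1150 = 113.5 MPa.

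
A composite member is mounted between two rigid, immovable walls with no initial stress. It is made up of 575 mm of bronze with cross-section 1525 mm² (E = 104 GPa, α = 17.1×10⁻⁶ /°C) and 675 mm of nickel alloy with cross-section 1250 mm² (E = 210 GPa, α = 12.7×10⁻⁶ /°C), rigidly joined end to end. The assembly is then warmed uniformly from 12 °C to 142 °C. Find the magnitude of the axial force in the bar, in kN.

With the walls removed the bar would change length by δ_free = Σ αᵢΔT Lᵢ = 17.1×10⁻⁶×130×575 + 12.7×10⁻⁶×130×675 = 2.393 mm.
Since the ends are fixed, an axial force P builds up, equal in every segment, with P · Σ Lᵢ/(AᵢEᵢ) = δ_free.
The series flexibility is Σ Lᵢ/(AᵢEᵢ) = 575/(1525×104×10³) + 675/(1250×210×10³) = 6.197×10⁻⁶ mm/N.
P = 2.393 / 6.197×10⁻⁶ = 386100 N = 386.1 kN, compressive.

P ≈ 386 kN (compressive)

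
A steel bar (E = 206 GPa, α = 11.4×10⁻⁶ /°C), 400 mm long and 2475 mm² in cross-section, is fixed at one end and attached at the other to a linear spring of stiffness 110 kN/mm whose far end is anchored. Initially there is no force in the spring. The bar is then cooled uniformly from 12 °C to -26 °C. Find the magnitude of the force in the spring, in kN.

P ≈ 17.5 kN

The unrestrained thermal change is αΔT L = 11.4×10⁻⁶ × 38 × 400 = 0.1733 mm.
Let P be the tensile force in the spring. The bar extends elastically by PL/(AE) and the spring stretches by P/k; together these equal δ_free.
So P = δ_free / [L/(AE) + 1/k] = 0.1733 / [ 400/(2475×206×10³) + 1/(110×10³) ].
P = 0.1733 / 9.875×10⁻⁶ = 17550 N.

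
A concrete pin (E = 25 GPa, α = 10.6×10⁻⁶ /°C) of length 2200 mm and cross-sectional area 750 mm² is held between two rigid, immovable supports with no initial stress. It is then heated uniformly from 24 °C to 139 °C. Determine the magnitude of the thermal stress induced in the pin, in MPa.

σ ≈ 30.5 MPa (compressive)

With length fixed, the mechanical strain must cancel the thermal strain αΔT = 10.6×10⁻⁶ × 115 = 1219×10⁻⁶.
The stress required to suppress this strain is σ = Eε = 25×10³ × 1219×10⁻⁶ = 30.48 MPa, compressive since the pin is trying to expand.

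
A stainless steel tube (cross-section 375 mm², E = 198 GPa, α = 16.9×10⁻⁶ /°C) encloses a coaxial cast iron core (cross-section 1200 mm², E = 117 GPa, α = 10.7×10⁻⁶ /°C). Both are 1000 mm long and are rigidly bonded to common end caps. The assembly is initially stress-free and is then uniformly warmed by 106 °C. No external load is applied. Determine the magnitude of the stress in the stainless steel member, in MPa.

The stainless steel has the larger α, so on heating it would change length more than the cast iron if both were free. The rigid plates force a common final length, so the stainless steel is put into compression and the cast iron into tension, with equal and opposite forces P (no external load).
Setting the final lengths equal and cancelling L: (α₁ − α₂)ΔT = P/(A₁E₁) + P/(A₂E₂).
|α₁ − α₂|·ΔT = 6.2×10⁻⁶ × 106 = 0.0006572.
1/(A₁E₁) + 1/(A₂E₂) = 1/(375×198×10³) + 1/(1200×117×10³) = 2.059×10⁻⁸ N⁻¹.
P = 0.0006572 / 2.059×10⁻⁸ = 31920 N = 31.92 kN.
σ_{stainless steel} = P/A₁ = 31920/375 = 85.11 MPa, compressive.

σ ≈ 85.1 MPa (compressive)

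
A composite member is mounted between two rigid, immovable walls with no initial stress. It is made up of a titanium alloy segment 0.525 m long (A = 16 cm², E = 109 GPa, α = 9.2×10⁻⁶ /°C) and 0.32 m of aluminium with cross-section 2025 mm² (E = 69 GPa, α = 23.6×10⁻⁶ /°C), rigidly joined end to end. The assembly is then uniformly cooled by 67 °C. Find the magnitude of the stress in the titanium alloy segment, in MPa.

If the supports were absent, the total length change would be Σ αᵢΔT Lᵢ = 9.2×10⁻⁶×67×525 + 23.6×10⁻⁶×67×320 = 0.8296 mm.
The walls prevent any net length change, so an axial force P (same in every segment) develops. Compatibility: P · Σ Lᵢ/(AᵢEᵢ) = δ_free.
The series flexibility is Σ Lᵢ/(AᵢEᵢ) = 525/(1600×109×10³) + 320/(2025×69×10³) = 5.301×10⁻⁶ mm/N.
So P = 0.8296 / 5.301×10⁻⁶ = 156.5 kN, tensile.
σ_{titanium alloy} = P / A = 156500 / 1600 = 97.82 MPa.

σ ≈ 97.8 MPa (tensile)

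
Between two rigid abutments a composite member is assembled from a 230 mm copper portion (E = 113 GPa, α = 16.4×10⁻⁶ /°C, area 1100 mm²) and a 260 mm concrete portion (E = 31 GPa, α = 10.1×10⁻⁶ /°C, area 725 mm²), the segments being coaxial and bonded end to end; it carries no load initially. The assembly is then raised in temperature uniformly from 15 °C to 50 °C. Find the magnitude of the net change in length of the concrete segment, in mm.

Free thermal expansion of the whole bar: Σ αᵢΔT Lᵢ = 16.4×10⁻⁶×35×230 + 10.1×10⁻⁶×35×260 = 0.2239 mm.
The walls prevent any net length change, so an axial force P (same in every segment) develops. Compatibility: P · Σ Lᵢ/(AᵢEᵢ) = δ_free.
Σ Lᵢ/(AᵢEᵢ) = 230/(1100×113×10³) + 260/(725×31×10³) = 1.342×10⁻⁵ mm/N.
So P = 0.2239 / 1.342×10⁻⁵ = 16.69 kN, compressive.
For the concrete segment, free thermal change = 10.1×10⁻⁶×35×260 = 0.09191 mm and elastic change from P = 16690×260/(725×31×10³) = 0.1931 mm; these oppose, so the net change is 0.101 mm (segment shortens).

|ΔL| ≈ 0.101 mm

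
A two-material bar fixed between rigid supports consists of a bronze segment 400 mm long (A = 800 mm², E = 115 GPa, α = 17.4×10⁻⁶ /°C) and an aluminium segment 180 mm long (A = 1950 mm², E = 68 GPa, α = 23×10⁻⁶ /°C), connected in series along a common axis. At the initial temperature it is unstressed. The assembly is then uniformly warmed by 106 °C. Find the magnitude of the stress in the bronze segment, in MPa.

σ ≈ 258 MPa (compressive)

If the supports were absent, the total length change would be Σ αᵢΔT Lᵢ = 17.4×10⁻⁶×106×400 + 23×10⁻⁶×106×180 = 1.177 mm.
The rigid supports impose zero overall length change; the single axial force P common to all segments must satisfy P Σ Lᵢ/(AᵢEᵢ) = δ_free.
The series flexibility is Σ Lᵢ/(AᵢEᵢ) = 400/(800×115×10³) + 180/(1950×68×10³) = 5.705×10⁻⁶ mm/N.
So P = 1.177 / 5.705×10⁻⁶ = 206.2 kN, compressive.
σ_{bronze} = P / A = 206200 / 800 = 257.8 MPa.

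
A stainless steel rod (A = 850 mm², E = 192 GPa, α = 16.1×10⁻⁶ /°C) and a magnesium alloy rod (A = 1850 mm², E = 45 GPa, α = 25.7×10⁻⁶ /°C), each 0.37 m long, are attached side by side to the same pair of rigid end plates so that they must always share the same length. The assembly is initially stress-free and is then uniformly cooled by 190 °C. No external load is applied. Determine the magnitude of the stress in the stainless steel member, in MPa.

The magnesium alloy has the larger α, so on cooling it would change length more than the stainless steel if both were free. The rigid plates force a common final length, so the magnesium alloy is put into tension and the stainless steel into compression, with equal and opposite forces P (no external load).
Equating the net (thermal + elastic) strains gives |α₁ − α₂|·ΔT = P·[1/(A₁E₁) + 1/(A₂E₂)].
|α₁ − α₂|·ΔT = 9.6×10⁻⁶ × 190 = 0.001824.
1/(A₁E₁) + 1/(A₂E₂) = 1/(850×192×10³) + 1/(1850×45×10³) = 1.814×10⁻⁸ N⁻¹.
So P = 0.001824 / 1.814×10⁻⁸ = 100.6 kN.
σ_{stainless steel} = P/A₁ = 100600/850 = 118.3 MPa, compressive.

σ ≈ 118 MPa (compressive)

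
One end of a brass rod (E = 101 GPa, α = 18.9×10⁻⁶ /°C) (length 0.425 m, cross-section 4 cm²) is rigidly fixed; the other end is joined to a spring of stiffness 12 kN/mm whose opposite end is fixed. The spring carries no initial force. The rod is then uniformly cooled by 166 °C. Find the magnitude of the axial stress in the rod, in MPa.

If the spring were absent the rod would shorten by αΔT L = 18.9×10⁻⁶ × 166 × 425 = 1.333 mm.
Let P be the tensile force in the spring. The rod extends elastically by PL/(AE) and the spring stretches by P/k; together these equal δ_free.
P [ L/(AE) + 1/k ] = δ_free → P [ 425/(400×101×10³) + 1/(12×10³) ] = 1.333.
P = 1.333 / 9.385×10⁻⁵ = 14210 N.
σ = P/A = 14210/400 = 35.52 MPa.

σ ≈ 35.5 MPa (tensile)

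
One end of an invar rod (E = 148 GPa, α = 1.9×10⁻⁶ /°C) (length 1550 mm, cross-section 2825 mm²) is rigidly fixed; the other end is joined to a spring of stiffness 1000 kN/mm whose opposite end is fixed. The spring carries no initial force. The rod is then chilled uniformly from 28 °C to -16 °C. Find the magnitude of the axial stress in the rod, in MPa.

The unrestrained thermal change is αΔT L = 1.9×10⁻⁶ × 44 × 1550 = 0.1296 mm.
With a force P in the spring, the elastic change of the rod is PL/(AE) and that of the spring is P/k; compatibility requires their sum to equal δ_free.
P [ L/(AE) + 1/k ] = δ_free → P [ 1550/(2825×148×10³) + 1/(1000×10³) ] = 0.1296.
P = 0.1296 / 4.707×10⁻⁶ = 27530 N.
σ = P/A = 27530/2825 = 9.744 MPa.

σ ≈ 9.74 MPa (tensile)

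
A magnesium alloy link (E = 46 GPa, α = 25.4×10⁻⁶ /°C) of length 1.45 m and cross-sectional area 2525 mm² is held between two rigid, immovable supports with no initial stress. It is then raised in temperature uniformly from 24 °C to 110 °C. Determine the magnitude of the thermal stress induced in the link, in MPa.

σ ≈ 100 MPa (compressive)

Because both ends are immovable the net strain is zero, and the suppressed thermal strain is αΔT = 25.4×10⁻⁶ × 86 = 2184.4×10⁻⁶.
Hence σ = E·αΔT = 46×10³ × 2184.4×10⁻⁶ = 100.5 MPa, compressive.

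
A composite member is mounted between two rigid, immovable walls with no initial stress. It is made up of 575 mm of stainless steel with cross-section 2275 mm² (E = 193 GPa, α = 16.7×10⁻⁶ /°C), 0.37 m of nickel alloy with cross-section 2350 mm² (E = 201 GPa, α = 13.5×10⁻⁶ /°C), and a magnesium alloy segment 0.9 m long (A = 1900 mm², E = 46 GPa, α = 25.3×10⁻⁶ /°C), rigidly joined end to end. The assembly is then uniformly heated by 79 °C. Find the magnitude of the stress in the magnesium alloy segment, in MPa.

With the walls removed the bar would change length by δ_free = Σ αᵢΔT Lᵢ = 16.7×10⁻⁶×79×575 + 13.5×10⁻⁶×79×370 + 25.3×10⁻⁶×79×900 = 2.952 mm.
Since the ends are fixed, an axial force P builds up, equal in every segment, with P · Σ Lᵢ/(AᵢEᵢ) = δ_free.
Σ Lᵢ/(AᵢEᵢ) = 575/(2275×193×10³) + 370/(2350×201×10³) + 900/(1900×46×10³) = 1.239×10⁻⁵ mm/N.
Hence P = δ_free / Σ(L/AE) = 2.952/1.239×10⁻⁵ = 238.3 kN (compressive).
σ_{magnesium alloy} = P / A = 238300 / 1900 = 125.4 MPa.

σ ≈ 125 MPa (compressive)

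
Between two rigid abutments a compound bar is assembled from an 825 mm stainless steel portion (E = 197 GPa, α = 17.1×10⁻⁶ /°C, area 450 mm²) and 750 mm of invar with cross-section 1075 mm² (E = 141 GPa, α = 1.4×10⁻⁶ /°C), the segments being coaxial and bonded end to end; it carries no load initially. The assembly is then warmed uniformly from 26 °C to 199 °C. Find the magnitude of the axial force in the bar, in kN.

Free thermal expansion of the whole bar: Σ αᵢΔT Lᵢ = 17.1×10⁻⁶×173×825 + 1.4×10⁻⁶×173×750 = 2.622 mm.
The rigid supports impose zero overall length change; the single axial force P common to all segments must satisfy P Σ Lᵢ/(AᵢEᵢ) = δ_free.
Σ Lᵢ/(AᵢEᵢ) = 825/(450×197×10³) + 750/(1075×141×10³) = 1.425×10⁻⁵ mm/N.
Hence P = δ_free / Σ(L/AE) = 2.622/1.425×10⁻⁵ = 184 kN (compressive).

P ≈ 184 kN (compressive)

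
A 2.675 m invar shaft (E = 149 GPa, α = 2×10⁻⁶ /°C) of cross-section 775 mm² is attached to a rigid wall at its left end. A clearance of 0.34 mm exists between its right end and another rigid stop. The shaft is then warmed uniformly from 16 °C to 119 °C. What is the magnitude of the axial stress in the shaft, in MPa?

σ ≈ 11.8 MPa (compressive)

Free thermal elongation = αΔT L = 2×10⁻⁶ × 103 × 2675 = 0.551 mm.
The gap closes (δ_free > 0.34 mm) and the wall then resists a further 0.551 − 0.34 = 0.211 mm of expansion.
So σ = E(δ_free − g)/L = 149×10³ × 0.211/2675 = 11.76 MPa.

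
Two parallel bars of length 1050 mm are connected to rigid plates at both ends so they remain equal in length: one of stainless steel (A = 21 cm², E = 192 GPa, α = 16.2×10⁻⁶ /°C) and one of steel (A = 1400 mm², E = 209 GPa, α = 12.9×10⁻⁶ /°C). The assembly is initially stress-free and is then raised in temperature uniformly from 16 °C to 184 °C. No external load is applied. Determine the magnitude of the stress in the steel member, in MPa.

Both members must finish at the same length. With the larger α, the stainless steel tends to over-expand; the plates restrain it, putting the stainless steel in compression and the steel in tension. With no external load the two internal forces are equal and opposite, magnitude P.
Compatibility of the two members (thermal + elastic change equal): (α₁ − α₂)ΔT = P·[1/(A₁E₁) + 1/(A₂E₂)].
|α₁ − α₂|·ΔT = 3.3×10⁻⁶ × 168 = 0.0005544.
1/(A₁E₁) + 1/(A₂E₂) = 1/(2100×192×10³) + 1/(1400×209×10³) = 5.898×10⁻⁹ N⁻¹.
So P = 0.0005544 / 5.898×10⁻⁹ = 94 kN.
σ_{steel} = P/A₂ = 94000/1400 = 67.14 MPa, tensile.

σ ≈ 67.1 MPa (tensile)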